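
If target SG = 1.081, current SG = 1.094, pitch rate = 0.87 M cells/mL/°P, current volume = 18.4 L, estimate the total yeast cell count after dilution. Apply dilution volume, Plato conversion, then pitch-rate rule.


V_w = V·((SG_c−1)/(SG_t−1)−1);  °P = 259 − 259/SG_t;  cells = rate·(V+V_w)·°P
V_w = 18.4·((1.094−1)/(1.081−1)−1) = 2.9531
V_final = 18.4 + 2.9531 = 21.3531
°P = 259 − 259/1.081 = 19.4070
cells = 0.87·21.3531·19.4070

360.5280 billion cells


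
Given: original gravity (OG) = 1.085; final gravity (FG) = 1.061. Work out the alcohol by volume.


ABV = (OG − FG) · 131.25
ABV = (1.085 − 1.061) · 131.25

3.1500 % ABV


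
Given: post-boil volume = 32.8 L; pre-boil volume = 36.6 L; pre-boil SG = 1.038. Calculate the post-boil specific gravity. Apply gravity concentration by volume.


SG_post = 1 + (SG_pre − 1)·V_pre/V_post
pts_pre = (1.038 − 1)·1000 = 38.0000
pts_post = 38.0000·36.6/32.8 = 42.4024
SG_post = 1 + 42.4024/1000

1.0424


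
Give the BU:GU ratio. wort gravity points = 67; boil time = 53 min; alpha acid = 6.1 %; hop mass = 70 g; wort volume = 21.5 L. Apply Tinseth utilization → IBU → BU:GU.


U = 1.65·0.000125^(GP/1000)·(1−e^(−0.04t))/4.15;  IBU = (α/100)·m·U·1000/V;  BU:GU = IBU/GP
U = 1.65·0.000125^(67/1000)·(1−e^(−0.04·53))/4.15 = 0.1916
IBU = (6.1/100)·70·0.1916·1000/21.5 = 38.0527
BU:GU = 38.0527/67

0.5680


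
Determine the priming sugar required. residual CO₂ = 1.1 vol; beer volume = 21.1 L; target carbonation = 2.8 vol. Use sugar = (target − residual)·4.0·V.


sugar = (2.8 − 1.1)·4.0·21.1

143.4800 g


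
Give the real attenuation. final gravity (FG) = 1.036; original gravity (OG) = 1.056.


AA = (OG−FG)/(OG−1)·100;  RA = AA·0.8192
AA = (1.056 − 1.036)/(1.056 − 1)·100 = 35.7143
RA = 35.7143·0.8192

29.2571 %


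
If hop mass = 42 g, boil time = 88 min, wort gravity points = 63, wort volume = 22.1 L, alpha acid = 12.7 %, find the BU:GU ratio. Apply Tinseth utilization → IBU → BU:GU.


U = 1.65·0.000125^(GP/1000)·(1−e^(−0.04t))/4.15;  IBU = (α/100)·m·U·1000/V;  BU:GU = IBU/GP
U = 1.65·0.000125^(63/1000)·(1−e^(−0.04·88))/4.15 = 0.2190
IBU = (12.7/100)·42·0.2190·1000/22.1 = 52.8631
BU:GU = 52.8631/63

0.8391


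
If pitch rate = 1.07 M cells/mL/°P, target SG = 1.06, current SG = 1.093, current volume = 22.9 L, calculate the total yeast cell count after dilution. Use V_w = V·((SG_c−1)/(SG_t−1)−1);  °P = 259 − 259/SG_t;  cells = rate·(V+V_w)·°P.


V_w = 22.9·((1.093−1)/(1.06−1)−1) = 12.5950
V_final = 22.9 + 12.5950 = 35.4950
°P = 259 − 259/1.06 = 14.6604
cells = 1.07·35.4950·14.6604

556.7960 billion cells


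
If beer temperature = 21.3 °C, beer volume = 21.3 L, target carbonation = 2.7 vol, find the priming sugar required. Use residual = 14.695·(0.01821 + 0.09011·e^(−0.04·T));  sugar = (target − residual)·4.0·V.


residual = 14.695·(0.01821 + 0.09011·e^(−0.04·21.3)) = 0.8324
sugar = (2.7 − 0.8324)·4.0·21.3

159.1167 g


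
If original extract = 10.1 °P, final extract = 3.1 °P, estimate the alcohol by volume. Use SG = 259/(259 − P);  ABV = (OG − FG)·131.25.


OG = 259/(259 − 10.1) = 1.0406
FG = 259/(259 − 3.1) = 1.0121
ABV = (1.0406 − 1.0121)·131.25

3.7360 % ABV


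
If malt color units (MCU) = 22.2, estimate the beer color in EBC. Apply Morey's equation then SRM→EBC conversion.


SRM = 1.4922·MCU^0.6859;  EBC = SRM·1.97
SRM = 1.4922·22.2^0.6859 = 12.5110
EBC = 12.5110·1.97

24.6466 EBC


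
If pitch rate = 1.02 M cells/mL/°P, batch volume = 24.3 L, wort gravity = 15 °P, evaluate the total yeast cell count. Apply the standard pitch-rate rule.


cells (billions) = rate · V_L · °P
cells = 1.02 · 24.3 · 15

371.7900 billion cells


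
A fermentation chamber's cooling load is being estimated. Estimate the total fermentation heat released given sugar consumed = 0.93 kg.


Q = m_sugar · 590 kJ/kg
Q = 0.93 · 590

548.7000 kJ


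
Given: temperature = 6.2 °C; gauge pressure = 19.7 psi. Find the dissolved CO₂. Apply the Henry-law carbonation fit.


vols = (P + 14.695)·(0.01821 + 0.09011·e^(−0.04·T))
vols = (19.7 + 14.695)·(0.01821 + 0.09011·e^(−0.04·6.2))

3.0449 volumes


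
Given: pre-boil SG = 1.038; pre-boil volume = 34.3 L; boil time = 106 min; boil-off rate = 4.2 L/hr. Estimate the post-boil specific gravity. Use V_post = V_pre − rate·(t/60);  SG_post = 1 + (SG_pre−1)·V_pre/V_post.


V_post = 34.3 − 4.2·(106/60) = 26.8800
SG_post = 1 + (1.038 − 1)·34.3/26.8800

1.0485


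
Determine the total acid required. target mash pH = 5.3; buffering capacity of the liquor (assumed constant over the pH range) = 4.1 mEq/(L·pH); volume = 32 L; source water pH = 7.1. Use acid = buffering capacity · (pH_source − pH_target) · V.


acid = 4.1 · (7.1 − 5.3) · 32

236.1600 mEq


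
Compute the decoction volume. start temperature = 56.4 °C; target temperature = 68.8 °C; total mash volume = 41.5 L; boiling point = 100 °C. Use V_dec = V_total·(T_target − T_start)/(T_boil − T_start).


V_dec = 41.5·(68.8 − 56.4)/(100 − 56.4)

11.8028 L


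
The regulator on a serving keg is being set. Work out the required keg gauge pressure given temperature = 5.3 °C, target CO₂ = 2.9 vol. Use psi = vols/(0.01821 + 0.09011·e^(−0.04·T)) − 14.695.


psi = 2.9/(0.01821 + 0.09011·e^(−0.04·5.3)) − 14.695

17.1361 psi


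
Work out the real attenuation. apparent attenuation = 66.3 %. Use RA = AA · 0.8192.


RA = 66.3 · 0.8192

54.3130 %


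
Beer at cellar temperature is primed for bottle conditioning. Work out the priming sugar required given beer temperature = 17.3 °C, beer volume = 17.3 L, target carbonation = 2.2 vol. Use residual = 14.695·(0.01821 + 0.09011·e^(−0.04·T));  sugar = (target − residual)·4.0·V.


residual = 14.695·(0.01821 + 0.09011·e^(−0.04·17.3)) = 0.9304
sugar = (2.2 − 0.9304)·4.0·17.3

87.8536 g


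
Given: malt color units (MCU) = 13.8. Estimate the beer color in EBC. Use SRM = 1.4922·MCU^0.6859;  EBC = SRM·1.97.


SRM = 1.4922·13.8^0.6859 = 9.0296
EBC = 9.0296·1.97

17.7884 EBC


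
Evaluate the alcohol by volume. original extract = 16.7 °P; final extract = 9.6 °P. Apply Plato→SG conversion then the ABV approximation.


SG = 259/(259 − P);  ABV = (OG − FG)·131.25
OG = 259/(259 − 16.7) = 1.0689
FG = 259/(259 − 9.6) = 1.0385
ABV = (1.0689 − 1.0385)·131.25

3.9940 % ABV


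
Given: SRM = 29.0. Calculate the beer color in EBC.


EBC = SRM · 1.97
EBC = 29.0 · 1.97

57.1300 EBC


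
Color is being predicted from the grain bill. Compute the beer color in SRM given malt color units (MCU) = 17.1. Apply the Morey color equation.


SRM = 1.4922 · MCU^0.6859
SRM = 1.4922 · 17.1^0.6859

10.4602 SRM


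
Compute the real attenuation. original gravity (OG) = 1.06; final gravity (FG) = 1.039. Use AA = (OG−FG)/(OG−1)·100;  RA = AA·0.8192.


AA = (1.06 − 1.039)/(1.06 − 1)·100 = 35.0000
RA = 35.0000·0.8192

28.6720 %


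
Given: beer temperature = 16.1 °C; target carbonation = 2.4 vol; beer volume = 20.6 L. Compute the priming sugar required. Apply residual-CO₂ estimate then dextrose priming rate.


residual = 14.695·(0.01821 + 0.09011·e^(−0.04·T));  sugar = (target − residual)·4.0·V
residual = 14.695·(0.01821 + 0.09011·e^(−0.04·16.1)) = 0.9630
sugar = (2.4 − 0.9630)·4.0·20.6

118.4062 g


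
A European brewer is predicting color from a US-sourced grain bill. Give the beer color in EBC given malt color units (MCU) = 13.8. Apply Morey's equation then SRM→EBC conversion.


SRM = 1.4922·MCU^0.6859;  EBC = SRM·1.97
SRM = 1.4922·13.8^0.6859 = 9.0296
EBC = 9.0296·1.97

17.7884 EBC


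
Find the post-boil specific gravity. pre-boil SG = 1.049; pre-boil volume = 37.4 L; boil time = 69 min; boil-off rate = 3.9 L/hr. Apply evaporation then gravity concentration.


V_post = V_pre − rate·(t/60);  SG_post = 1 + (SG_pre−1)·V_pre/V_post
V_post = 37.4 − 3.9·(69/60) = 32.9150
SG_post = 1 + (1.049 − 1)·37.4/32.9150

1.0557


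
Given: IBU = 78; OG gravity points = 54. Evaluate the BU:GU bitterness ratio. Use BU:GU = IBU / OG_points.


BU:GU = 78 / 54

1.4444


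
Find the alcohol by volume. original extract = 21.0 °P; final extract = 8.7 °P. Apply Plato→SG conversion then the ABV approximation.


SG = 259/(259 − P);  ABV = (OG − FG)·131.25
OG = 259/(259 − 21.0) = 1.0882
FG = 259/(259 − 8.7) = 1.0348
ABV = (1.0882 − 1.0348)·131.25

7.0189 % ABV


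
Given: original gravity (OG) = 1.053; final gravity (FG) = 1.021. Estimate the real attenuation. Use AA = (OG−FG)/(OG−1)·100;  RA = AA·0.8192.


AA = (1.053 − 1.021)/(1.053 − 1)·100 = 60.3774
RA = 60.3774·0.8192

49.4611 %


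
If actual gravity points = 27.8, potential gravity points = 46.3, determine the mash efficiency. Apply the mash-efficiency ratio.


efficiency = actual / potential × 100
efficiency = 27.8 / 46.3 × 100

60.0432 %


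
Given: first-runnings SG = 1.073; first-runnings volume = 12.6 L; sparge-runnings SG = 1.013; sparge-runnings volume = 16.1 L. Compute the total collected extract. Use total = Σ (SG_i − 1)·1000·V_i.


first = (1.073 − 1)·1000·12.6 = 919.8000
sparge = (1.013 − 1)·1000·16.1 = 209.3000
total = 919.8000 + 209.3000

1129.1000 gravity·L


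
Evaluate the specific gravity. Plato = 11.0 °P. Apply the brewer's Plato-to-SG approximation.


SG = 259/(259 − P)
SG = 259/(259 − 11.0)

1.0444


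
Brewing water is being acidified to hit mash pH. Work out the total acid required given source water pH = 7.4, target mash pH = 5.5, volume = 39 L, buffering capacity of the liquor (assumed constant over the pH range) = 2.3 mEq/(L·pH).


acid = buffering capacity · (pH_source − pH_target) · V
acid = 2.3 · (7.4 − 5.5) · 39

170.4300 mEq


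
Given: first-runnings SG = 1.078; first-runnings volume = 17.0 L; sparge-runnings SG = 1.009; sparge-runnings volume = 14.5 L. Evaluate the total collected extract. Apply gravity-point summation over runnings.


total = Σ (SG_i − 1)·1000·V_i
first = (1.078 − 1)·1000·17.0 = 1326.0000
sparge = (1.009 − 1)·1000·14.5 = 130.5000
total = 1326.0000 + 130.5000

1456.5000 gravity·L


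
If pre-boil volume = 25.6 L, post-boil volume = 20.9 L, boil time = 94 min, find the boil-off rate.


rate = (V_pre − V_post) / (t_min/60)
rate = (25.6 − 20.9) / (94/60)

3.0000 L/hr


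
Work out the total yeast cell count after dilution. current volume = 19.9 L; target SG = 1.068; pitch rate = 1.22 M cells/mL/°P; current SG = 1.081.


V_w = V·((SG_c−1)/(SG_t−1)−1);  °P = 259 − 259/SG_t;  cells = rate·(V+V_w)·°P
V_w = 19.9·((1.081−1)/(1.068−1)−1) = 3.8044
V_final = 19.9 + 3.8044 = 23.7044
°P = 259 − 259/1.068 = 16.4906
cells = 1.22·23.7044·16.4906

476.8990 billion cells


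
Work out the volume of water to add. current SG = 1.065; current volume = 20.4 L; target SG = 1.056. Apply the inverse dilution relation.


V_water = V·((SG_curr − 1)/(SG_target − 1) − 1)
V_water = 20.4·((1.065 − 1)/(1.056 − 1) − 1)

3.2786 L


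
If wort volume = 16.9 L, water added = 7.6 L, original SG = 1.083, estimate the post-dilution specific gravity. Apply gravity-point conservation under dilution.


SG_new = 1 + (SG_old − 1)·V_old/(V_old + V_water)
pts = (1.083 − 1)·1000·16.9/(16.9 + 7.6) = 57.2531
SG_new = 1 + 57.2531/1000

1.0573


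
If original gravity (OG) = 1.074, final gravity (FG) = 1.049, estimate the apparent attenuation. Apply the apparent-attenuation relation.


AA = (OG − FG)/(OG − 1) · 100
AA = (1.074 − 1.049)/(1.074 − 1) · 100

33.7838 %


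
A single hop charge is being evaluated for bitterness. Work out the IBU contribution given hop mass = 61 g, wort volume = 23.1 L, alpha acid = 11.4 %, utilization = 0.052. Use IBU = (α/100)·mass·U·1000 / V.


IBU = (11.4/100)·61·0.052·1000 / 23.1

15.6540 IBU


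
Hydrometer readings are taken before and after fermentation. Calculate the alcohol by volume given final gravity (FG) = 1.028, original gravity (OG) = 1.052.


ABV = (OG − FG) · 131.25
ABV = (1.052 − 1.028) · 131.25

3.1500 % ABV


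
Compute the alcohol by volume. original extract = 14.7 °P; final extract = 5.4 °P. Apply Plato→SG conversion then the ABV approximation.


SG = 259/(259 − P);  ABV = (OG − FG)·131.25
OG = 259/(259 − 14.7) = 1.0602
FG = 259/(259 − 5.4) = 1.0213
ABV = (1.0602 − 1.0213)·131.25

5.1028 % ABV


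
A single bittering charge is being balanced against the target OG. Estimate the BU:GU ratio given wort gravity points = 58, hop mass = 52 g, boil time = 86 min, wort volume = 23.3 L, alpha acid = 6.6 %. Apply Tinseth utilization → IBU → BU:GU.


U = 1.65·0.000125^(GP/1000)·(1−e^(−0.04t))/4.15;  IBU = (α/100)·m·U·1000/V;  BU:GU = IBU/GP
U = 1.65·0.000125^(58/1000)·(1−e^(−0.04·86))/4.15 = 0.2285
IBU = (6.6/100)·52·0.2285·1000/23.3 = 33.6585
BU:GU = 33.6585/58

0.5803


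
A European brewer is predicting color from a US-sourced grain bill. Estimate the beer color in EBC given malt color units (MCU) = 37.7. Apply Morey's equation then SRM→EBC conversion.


SRM = 1.4922·MCU^0.6859;  EBC = SRM·1.97
SRM = 1.4922·37.7^0.6859 = 17.9903
EBC = 17.9903·1.97

35.4410 EBC


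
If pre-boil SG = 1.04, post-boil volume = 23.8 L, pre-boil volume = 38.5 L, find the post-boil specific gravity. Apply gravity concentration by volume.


SG_post = 1 + (SG_pre − 1)·V_pre/V_post
pts_pre = (1.04 − 1)·1000 = 40.0000
pts_post = 40.0000·38.5/23.8 = 64.7059
SG_post = 1 + 64.7059/1000

1.0647


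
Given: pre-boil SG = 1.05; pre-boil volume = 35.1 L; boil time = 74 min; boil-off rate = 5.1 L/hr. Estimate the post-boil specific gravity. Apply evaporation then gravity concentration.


V_post = V_pre − rate·(t/60);  SG_post = 1 + (SG_pre−1)·V_pre/V_post
V_post = 35.1 − 5.1·(74/60) = 28.8100
SG_post = 1 + (1.05 − 1)·35.1/28.8100

1.0609


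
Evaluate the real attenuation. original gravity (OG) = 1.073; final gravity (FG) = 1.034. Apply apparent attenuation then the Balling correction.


AA = (OG−FG)/(OG−1)·100;  RA = AA·0.8192
AA = (1.073 − 1.034)/(1.073 − 1)·100 = 53.4247
RA = 53.4247·0.8192

43.7655 %


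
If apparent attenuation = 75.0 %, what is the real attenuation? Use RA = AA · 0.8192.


RA = 75.0 · 0.8192

61.4400 %


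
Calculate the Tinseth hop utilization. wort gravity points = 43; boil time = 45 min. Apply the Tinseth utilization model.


U = 1.65·0.000125^(GP/1000) · (1 − e^(−0.04·t))/4.15
bigness = 1.65·0.000125^(43/1000) = 1.1211
boil_factor = (1 − e^(−0.04·45))/4.15 = 0.2011
U = 1.1211 · 0.2011

0.2255


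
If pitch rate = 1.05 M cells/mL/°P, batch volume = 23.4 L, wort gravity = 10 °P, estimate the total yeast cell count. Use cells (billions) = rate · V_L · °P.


cells = 1.05 · 23.4 · 10

245.7000 billion cells


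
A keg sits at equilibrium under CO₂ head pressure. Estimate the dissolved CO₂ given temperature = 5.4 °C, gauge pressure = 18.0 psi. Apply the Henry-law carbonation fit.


vols = (P + 14.695)·(0.01821 + 0.09011·e^(−0.04·T))
vols = (18.0 + 14.695)·(0.01821 + 0.09011·e^(−0.04·5.4))

2.9692 volumes


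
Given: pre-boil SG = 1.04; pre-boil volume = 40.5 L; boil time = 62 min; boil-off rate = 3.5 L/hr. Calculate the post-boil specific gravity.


V_post = V_pre − rate·(t/60);  SG_post = 1 + (SG_pre−1)·V_pre/V_post
V_post = 40.5 − 3.5·(62/60) = 36.8833
SG_post = 1 + (1.04 − 1)·40.5/36.8833

1.0439


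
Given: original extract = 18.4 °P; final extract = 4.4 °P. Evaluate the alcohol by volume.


SG = 259/(259 − P);  ABV = (OG − FG)·131.25
OG = 259/(259 − 18.4) = 1.0765
FG = 259/(259 − 4.4) = 1.0173
ABV = (1.0765 − 1.0173)·131.25

7.7691 % ABV


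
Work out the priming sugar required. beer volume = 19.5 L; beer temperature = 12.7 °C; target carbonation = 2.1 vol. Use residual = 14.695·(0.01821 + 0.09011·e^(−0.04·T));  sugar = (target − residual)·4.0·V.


residual = 14.695·(0.01821 + 0.09011·e^(−0.04·12.7)) = 1.0643
sugar = (2.1 − 1.0643)·4.0·19.5

80.7812 g


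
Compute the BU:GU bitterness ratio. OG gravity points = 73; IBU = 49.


BU:GU = IBU / OG_points
BU:GU = 49 / 73

0.6712


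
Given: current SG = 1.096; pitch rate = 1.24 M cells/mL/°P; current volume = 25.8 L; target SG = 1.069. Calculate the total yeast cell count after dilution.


V_w = V·((SG_c−1)/(SG_t−1)−1);  °P = 259 − 259/SG_t;  cells = rate·(V+V_w)·°P
V_w = 25.8·((1.096−1)/(1.069−1)−1) = 10.0957
V_final = 25.8 + 10.0957 = 35.8957
°P = 259 − 259/1.069 = 16.7175
cells = 1.24·35.8957·16.7175

744.1058 billion cells


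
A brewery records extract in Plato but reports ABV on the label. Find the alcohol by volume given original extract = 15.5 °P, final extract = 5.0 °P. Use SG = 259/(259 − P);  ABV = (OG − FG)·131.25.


OG = 259/(259 − 15.5) = 1.0637
FG = 259/(259 − 5.0) = 1.0197
ABV = (1.0637 − 1.0197)·131.25

5.7711 % ABV


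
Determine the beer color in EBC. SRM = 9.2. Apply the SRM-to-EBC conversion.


EBC = SRM · 1.97
EBC = 9.2 · 1.97

18.1240 EBC


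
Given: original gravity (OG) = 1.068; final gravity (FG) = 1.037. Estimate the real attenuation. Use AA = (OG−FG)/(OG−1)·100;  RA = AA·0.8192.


AA = (1.068 − 1.037)/(1.068 − 1)·100 = 45.5882
RA = 45.5882·0.8192

37.3459 %


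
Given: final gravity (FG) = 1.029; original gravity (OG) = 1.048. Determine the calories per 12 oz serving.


ABW = (OG−FG)·131.25·0.79/FG;  °P = 259 − 259/SG (for OG→OE and FG→AE);  RE = 0.1808·OE + 0.8192·AE;  Cal = (6.9·ABW + 4·(RE−0.1))·FG·3.55
ABW = (1.048 − 1.029)·131.25·0.79/1.029 = 1.9145
OE = 259 − 259/1.048 = 11.8626 °P
AE = 259 − 259/1.029 = 7.2993 °P
RE = 0.1808·11.8626 + 0.8192·7.2993 = 8.1244 °P
Cal = (6.9·1.9145 + 4·(8.1244−0.1))·1.029·3.55

165.5070 kcal


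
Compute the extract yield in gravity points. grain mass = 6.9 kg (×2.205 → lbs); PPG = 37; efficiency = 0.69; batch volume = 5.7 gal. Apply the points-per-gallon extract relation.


points = lbs × PPG × eff / vol
lbs = 6.9 × 2.205 = 15.2145
points = 15.2145 × 37 × 0.69 / 5.7

68.1449 points


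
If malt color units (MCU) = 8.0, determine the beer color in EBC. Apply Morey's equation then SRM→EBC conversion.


SRM = 1.4922·MCU^0.6859;  EBC = SRM·1.97
SRM = 1.4922·8.0^0.6859 = 6.2124
EBC = 6.2124·1.97

12.2383 EBC


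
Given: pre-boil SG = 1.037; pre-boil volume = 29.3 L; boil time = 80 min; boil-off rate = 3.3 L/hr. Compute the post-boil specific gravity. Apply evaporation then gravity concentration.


V_post = V_pre − rate·(t/60);  SG_post = 1 + (SG_pre−1)·V_pre/V_post
V_post = 29.3 − 3.3·(80/60) = 24.9000
SG_post = 1 + (1.037 − 1)·29.3/24.9000

1.0435


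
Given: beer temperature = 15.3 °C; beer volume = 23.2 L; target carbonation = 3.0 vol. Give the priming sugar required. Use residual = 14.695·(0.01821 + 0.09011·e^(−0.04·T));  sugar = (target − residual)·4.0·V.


residual = 14.695·(0.01821 + 0.09011·e^(−0.04·15.3)) = 0.9856
sugar = (3.0 − 0.9856)·4.0·23.2

186.9321 g


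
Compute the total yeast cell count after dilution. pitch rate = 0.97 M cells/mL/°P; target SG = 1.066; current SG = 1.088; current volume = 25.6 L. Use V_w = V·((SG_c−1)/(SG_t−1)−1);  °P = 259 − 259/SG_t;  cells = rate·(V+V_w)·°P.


V_w = 25.6·((1.088−1)/(1.066−1)−1) = 8.5333
V_final = 25.6 + 8.5333 = 34.1333
°P = 259 − 259/1.066 = 16.0356
cells = 0.97·34.1333·16.0356

530.9296 billion cells


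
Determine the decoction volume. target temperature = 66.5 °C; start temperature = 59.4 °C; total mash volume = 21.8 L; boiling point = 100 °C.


V_dec = V_total·(T_target − T_start)/(T_boil − T_start)
V_dec = 21.8·(66.5 − 59.4)/(100 − 59.4)

3.8123 L


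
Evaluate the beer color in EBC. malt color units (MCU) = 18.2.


SRM = 1.4922·MCU^0.6859;  EBC = SRM·1.97
SRM = 1.4922·18.2^0.6859 = 10.9172
EBC = 10.9172·1.97

21.5068 EBC


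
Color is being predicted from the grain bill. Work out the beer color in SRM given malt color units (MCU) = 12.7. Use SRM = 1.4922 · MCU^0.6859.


SRM = 1.4922 · 12.7^0.6859

8.5295 SRM


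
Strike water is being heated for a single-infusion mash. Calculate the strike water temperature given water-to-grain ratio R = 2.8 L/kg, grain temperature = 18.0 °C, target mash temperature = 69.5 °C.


T_strike = (0.41/R)·(T_mash − T_grain) + T_mash
T_strike = (0.41/2.8)·(69.5 − 18.0) + 69.5

77.0411 °C


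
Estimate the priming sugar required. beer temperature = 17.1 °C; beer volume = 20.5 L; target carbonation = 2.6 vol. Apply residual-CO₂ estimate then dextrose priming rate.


residual = 14.695·(0.01821 + 0.09011·e^(−0.04·T));  sugar = (target − residual)·4.0·V
residual = 14.695·(0.01821 + 0.09011·e^(−0.04·17.1)) = 0.9358
sugar = (2.6 − 0.9358)·4.0·20.5

136.4674 g


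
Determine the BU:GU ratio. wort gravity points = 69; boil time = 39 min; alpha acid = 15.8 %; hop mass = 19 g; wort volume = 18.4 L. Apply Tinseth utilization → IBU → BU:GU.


U = 1.65·0.000125^(GP/1000)·(1−e^(−0.04t))/4.15;  IBU = (α/100)·m·U·1000/V;  BU:GU = IBU/GP
U = 1.65·0.000125^(69/1000)·(1−e^(−0.04·39))/4.15 = 0.1689
IBU = (15.8/100)·19·0.1689·1000/18.4 = 27.5593
BU:GU = 27.5593/69

0.3994


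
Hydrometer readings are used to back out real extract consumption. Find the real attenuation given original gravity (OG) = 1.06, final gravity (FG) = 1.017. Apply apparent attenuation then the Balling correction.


AA = (OG−FG)/(OG−1)·100;  RA = AA·0.8192
AA = (1.06 − 1.017)/(1.06 − 1)·100 = 71.6667
RA = 71.6667·0.8192

58.7093 %


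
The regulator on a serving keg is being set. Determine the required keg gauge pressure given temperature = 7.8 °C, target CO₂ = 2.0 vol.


psi = vols/(0.01821 + 0.09011·e^(−0.04·T)) − 14.695
psi = 2.0/(0.01821 + 0.09011·e^(−0.04·7.8)) − 14.695

9.0668 psi


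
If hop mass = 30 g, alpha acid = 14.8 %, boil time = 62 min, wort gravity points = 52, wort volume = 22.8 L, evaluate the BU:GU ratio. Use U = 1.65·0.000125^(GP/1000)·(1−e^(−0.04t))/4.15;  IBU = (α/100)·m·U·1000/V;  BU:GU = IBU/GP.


U = 1.65·0.000125^(52/1000)·(1−e^(−0.04·62))/4.15 = 0.2283
IBU = (14.8/100)·30·0.2283·1000/22.8 = 44.4570
BU:GU = 44.4570/52

0.8549


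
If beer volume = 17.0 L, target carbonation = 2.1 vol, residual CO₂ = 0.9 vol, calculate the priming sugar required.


sugar = (target − residual)·4.0·V
sugar = (2.1 − 0.9)·4.0·17.0

81.6000 g


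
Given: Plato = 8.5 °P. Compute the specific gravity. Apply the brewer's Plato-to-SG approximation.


SG = 259/(259 − P)
SG = 259/(259 − 8.5)

1.0339


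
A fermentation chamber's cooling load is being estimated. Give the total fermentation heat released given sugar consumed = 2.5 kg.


Q = m_sugar · 590 kJ/kg
Q = 2.5 · 590

1475.0000 kJ


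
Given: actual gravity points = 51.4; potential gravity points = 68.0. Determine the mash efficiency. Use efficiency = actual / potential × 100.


efficiency = 51.4 / 68.0 × 100

75.5882 %


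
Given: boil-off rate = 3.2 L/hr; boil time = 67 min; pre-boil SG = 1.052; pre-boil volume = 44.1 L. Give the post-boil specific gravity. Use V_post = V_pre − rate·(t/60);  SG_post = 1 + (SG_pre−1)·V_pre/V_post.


V_post = 44.1 − 3.2·(67/60) = 40.5267
SG_post = 1 + (1.052 − 1)·44.1/40.5267

1.0566


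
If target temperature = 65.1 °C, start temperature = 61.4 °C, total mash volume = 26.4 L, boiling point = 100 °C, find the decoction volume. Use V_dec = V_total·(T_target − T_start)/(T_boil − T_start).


V_dec = 26.4·(65.1 − 61.4)/(100 − 61.4)

2.5306 L


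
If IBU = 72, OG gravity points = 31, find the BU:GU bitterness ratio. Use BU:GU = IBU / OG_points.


BU:GU = 72 / 31

2.3226


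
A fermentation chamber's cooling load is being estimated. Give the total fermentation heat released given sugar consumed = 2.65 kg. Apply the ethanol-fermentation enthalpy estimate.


Q = m_sugar · 590 kJ/kg
Q = 2.65 · 590

1563.5000 kJ


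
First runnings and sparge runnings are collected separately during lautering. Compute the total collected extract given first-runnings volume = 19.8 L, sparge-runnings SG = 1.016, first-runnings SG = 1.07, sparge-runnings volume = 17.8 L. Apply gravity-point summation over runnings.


total = Σ (SG_i − 1)·1000·V_i
first = (1.07 − 1)·1000·19.8 = 1386.0000
sparge = (1.016 − 1)·1000·17.8 = 284.8000
total = 1386.0000 + 284.8000

1670.8000 gravity·L


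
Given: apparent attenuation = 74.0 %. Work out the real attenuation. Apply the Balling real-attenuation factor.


RA = AA · 0.8192
RA = 74.0 · 0.8192

60.6208 %


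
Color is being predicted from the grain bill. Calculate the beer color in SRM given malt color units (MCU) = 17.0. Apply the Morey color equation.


SRM = 1.4922 · MCU^0.6859
SRM = 1.4922 · 17.0^0.6859

10.4182 SRM


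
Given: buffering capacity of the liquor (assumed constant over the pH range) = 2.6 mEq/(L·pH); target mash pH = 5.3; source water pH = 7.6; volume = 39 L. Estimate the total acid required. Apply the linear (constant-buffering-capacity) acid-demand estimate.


acid = buffering capacity · (pH_source − pH_target) · V
acid = 2.6 · (7.6 − 5.3) · 39

233.2200 mEq


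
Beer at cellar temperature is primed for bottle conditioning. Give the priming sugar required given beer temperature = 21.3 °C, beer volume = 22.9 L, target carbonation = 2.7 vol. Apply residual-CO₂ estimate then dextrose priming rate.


residual = 14.695·(0.01821 + 0.09011·e^(−0.04·T));  sugar = (target − residual)·4.0·V
residual = 14.695·(0.01821 + 0.09011·e^(−0.04·21.3)) = 0.8324
sugar = (2.7 − 0.8324)·4.0·22.9

171.0691 g


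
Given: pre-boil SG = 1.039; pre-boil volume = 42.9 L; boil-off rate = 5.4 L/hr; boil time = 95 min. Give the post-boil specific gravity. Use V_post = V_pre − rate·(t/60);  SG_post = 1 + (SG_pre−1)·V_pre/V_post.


V_post = 42.9 − 5.4·(95/60) = 34.3500
SG_post = 1 + (1.039 − 1)·42.9/34.3500

1.0487


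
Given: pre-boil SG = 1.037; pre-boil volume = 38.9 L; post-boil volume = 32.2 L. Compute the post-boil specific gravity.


SG_post = 1 + (SG_pre − 1)·V_pre/V_post
pts_pre = (1.037 − 1)·1000 = 37.0000
pts_post = 37.0000·38.9/32.2 = 44.6988
SG_post = 1 + 44.6988/1000

1.0447


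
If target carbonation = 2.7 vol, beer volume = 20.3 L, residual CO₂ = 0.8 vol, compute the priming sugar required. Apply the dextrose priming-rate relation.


sugar = (target − residual)·4.0·V
sugar = (2.7 − 0.8)·4.0·20.3

154.2800 g


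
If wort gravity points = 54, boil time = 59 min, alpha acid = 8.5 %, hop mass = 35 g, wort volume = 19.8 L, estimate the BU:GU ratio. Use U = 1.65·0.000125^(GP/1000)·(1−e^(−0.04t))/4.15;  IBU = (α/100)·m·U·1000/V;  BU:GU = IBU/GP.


U = 1.65·0.000125^(54/1000)·(1−e^(−0.04·59))/4.15 = 0.2216
IBU = (8.5/100)·35·0.2216·1000/19.8 = 33.2979
BU:GU = 33.2979/54

0.6166


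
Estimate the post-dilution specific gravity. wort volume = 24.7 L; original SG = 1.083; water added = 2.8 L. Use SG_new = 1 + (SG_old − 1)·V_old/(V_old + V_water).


pts = (1.083 − 1)·1000·24.7/(24.7 + 2.8) = 74.5491
SG_new = 1 + 74.5491/1000

1.0745


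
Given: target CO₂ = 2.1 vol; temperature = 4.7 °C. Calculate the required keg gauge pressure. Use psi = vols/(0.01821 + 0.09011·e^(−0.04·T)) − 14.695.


psi = 2.1/(0.01821 + 0.09011·e^(−0.04·4.7)) − 14.695

7.9157 psi


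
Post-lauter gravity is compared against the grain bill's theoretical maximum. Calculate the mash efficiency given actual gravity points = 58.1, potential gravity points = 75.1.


efficiency = actual / potential × 100
efficiency = 58.1 / 75.1 × 100

77.3635 %


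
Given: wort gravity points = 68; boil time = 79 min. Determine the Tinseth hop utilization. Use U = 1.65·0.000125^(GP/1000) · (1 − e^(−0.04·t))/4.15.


bigness = 1.65·0.000125^(68/1000) = 0.8955
boil_factor = (1 − e^(−0.04·79))/4.15 = 0.2307
U = 0.8955 · 0.2307

0.2066


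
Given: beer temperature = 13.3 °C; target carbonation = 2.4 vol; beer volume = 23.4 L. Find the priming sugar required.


residual = 14.695·(0.01821 + 0.09011·e^(−0.04·T));  sugar = (target − residual)·4.0·V
residual = 14.695·(0.01821 + 0.09011·e^(−0.04·13.3)) = 1.0454
sugar = (2.4 − 1.0454)·4.0·23.4

126.7859 g


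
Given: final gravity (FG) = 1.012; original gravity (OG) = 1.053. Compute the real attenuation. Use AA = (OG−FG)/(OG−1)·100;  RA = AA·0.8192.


AA = (1.053 − 1.012)/(1.053 − 1)·100 = 77.3585
RA = 77.3585·0.8192

63.3721 %


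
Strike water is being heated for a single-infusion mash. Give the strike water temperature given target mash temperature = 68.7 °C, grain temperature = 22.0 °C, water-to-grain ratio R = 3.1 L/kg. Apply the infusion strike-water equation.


T_strike = (0.41/R)·(T_mash − T_grain) + T_mash
T_strike = (0.41/3.1)·(68.7 − 22.0) + 68.7

74.8765 °C


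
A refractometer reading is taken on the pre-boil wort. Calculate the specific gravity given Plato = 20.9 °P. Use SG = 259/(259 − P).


SG = 259/(259 − 20.9)

1.0878


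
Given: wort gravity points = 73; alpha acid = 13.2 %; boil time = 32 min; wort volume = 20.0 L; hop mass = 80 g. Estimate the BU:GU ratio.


U = 1.65·0.000125^(GP/1000)·(1−e^(−0.04t))/4.15;  IBU = (α/100)·m·U·1000/V;  BU:GU = IBU/GP
U = 1.65·0.000125^(73/1000)·(1−e^(−0.04·32))/4.15 = 0.1489
IBU = (13.2/100)·80·0.1489·1000/20.0 = 78.6428
BU:GU = 78.6428/73

1.0773


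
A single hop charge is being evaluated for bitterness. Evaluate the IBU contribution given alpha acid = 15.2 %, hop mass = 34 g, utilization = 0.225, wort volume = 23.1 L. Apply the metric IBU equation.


IBU = (α/100)·mass·U·1000 / V
IBU = (15.2/100)·34·0.225·1000 / 23.1

50.3377 IBU


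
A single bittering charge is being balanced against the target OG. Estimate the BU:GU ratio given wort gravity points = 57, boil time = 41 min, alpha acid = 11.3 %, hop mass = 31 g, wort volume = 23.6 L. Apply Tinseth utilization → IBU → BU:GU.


U = 1.65·0.000125^(GP/1000)·(1−e^(−0.04t))/4.15;  IBU = (α/100)·m·U·1000/V;  BU:GU = IBU/GP
U = 1.65·0.000125^(57/1000)·(1−e^(−0.04·41))/4.15 = 0.1920
IBU = (11.3/100)·31·0.1920·1000/23.6 = 28.4993
BU:GU = 28.4993/57

0.5000


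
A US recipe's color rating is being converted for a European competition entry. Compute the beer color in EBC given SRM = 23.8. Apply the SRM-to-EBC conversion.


EBC = SRM · 1.97
EBC = 23.8 · 1.97

46.8860 EBC


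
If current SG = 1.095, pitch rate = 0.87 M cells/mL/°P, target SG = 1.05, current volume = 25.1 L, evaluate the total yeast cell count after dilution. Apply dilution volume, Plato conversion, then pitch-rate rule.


V_w = V·((SG_c−1)/(SG_t−1)−1);  °P = 259 − 259/SG_t;  cells = rate·(V+V_w)·°P
V_w = 25.1·((1.095−1)/(1.05−1)−1) = 22.5900
V_final = 25.1 + 22.5900 = 47.6900
°P = 259 − 259/1.05 = 12.3333
cells = 0.87·47.6900·12.3333

511.7137 billion cells


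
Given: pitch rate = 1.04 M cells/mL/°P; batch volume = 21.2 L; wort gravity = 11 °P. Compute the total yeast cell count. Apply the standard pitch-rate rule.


cells (billions) = rate · V_L · °P
cells = 1.04 · 21.2 · 11

242.5280 billion cells


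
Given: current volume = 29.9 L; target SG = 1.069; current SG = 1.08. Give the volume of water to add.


V_water = V·((SG_curr − 1)/(SG_target − 1) − 1)
V_water = 29.9·((1.08 − 1)/(1.069 − 1) − 1)

4.7667 L


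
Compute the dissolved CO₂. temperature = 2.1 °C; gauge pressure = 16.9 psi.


vols = (P + 14.695)·(0.01821 + 0.09011·e^(−0.04·T))
vols = (16.9 + 14.695)·(0.01821 + 0.09011·e^(−0.04·2.1))

3.1930 volumes


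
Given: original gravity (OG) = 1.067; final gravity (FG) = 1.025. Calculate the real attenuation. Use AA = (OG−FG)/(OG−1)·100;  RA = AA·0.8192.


AA = (1.067 − 1.025)/(1.067 − 1)·100 = 62.6866
RA = 62.6866·0.8192

51.3528 %


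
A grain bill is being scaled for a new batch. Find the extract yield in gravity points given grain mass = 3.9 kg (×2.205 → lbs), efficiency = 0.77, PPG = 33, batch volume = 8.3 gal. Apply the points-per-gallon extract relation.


points = lbs × PPG × eff / vol
lbs = 3.9 × 2.205 = 8.5995
points = 8.5995 × 33 × 0.77 / 8.3

26.3269 points


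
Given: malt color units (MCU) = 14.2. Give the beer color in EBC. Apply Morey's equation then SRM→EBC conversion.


SRM = 1.4922·MCU^0.6859;  EBC = SRM·1.97
SRM = 1.4922·14.2^0.6859 = 9.2083
EBC = 9.2083·1.97

18.1404 EBC


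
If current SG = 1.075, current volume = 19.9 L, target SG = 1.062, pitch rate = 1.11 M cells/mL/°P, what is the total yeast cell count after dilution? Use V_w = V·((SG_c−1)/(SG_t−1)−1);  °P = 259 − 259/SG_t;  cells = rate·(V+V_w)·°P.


V_w = 19.9·((1.075−1)/(1.062−1)−1) = 4.1726
V_final = 19.9 + 4.1726 = 24.0726
°P = 259 − 259/1.062 = 15.1205
cells = 1.11·24.0726·15.1205

404.0290 billion cells


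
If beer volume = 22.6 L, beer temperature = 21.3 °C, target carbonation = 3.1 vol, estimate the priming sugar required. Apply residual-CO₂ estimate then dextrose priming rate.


residual = 14.695·(0.01821 + 0.09011·e^(−0.04·T));  sugar = (target − residual)·4.0·V
residual = 14.695·(0.01821 + 0.09011·e^(−0.04·21.3)) = 0.8324
sugar = (3.1 − 0.8324)·4.0·22.6

204.9880 g


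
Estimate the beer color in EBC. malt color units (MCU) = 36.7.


SRM = 1.4922·MCU^0.6859;  EBC = SRM·1.97
SRM = 1.4922·36.7^0.6859 = 17.6617
EBC = 17.6617·1.97

34.7935 EBC


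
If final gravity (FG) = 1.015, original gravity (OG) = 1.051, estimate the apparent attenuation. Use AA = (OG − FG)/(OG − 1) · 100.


AA = (1.051 − 1.015)/(1.051 − 1) · 100

70.5882 %


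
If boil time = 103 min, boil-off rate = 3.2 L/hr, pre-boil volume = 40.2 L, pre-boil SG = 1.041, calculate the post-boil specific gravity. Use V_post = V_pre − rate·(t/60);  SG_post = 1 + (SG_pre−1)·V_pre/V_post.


V_post = 40.2 − 3.2·(103/60) = 34.7067
SG_post = 1 + (1.041 − 1)·40.2/34.7067

1.0475


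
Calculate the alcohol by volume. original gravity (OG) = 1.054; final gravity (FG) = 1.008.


ABV = (OG − FG) · 131.25
ABV = (1.054 − 1.008) · 131.25

6.0375 % ABV


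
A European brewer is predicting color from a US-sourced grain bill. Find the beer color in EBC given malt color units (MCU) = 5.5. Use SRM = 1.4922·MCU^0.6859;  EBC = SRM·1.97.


SRM = 1.4922·5.5^0.6859 = 4.8044
EBC = 4.8044·1.97

9.4647 EBC


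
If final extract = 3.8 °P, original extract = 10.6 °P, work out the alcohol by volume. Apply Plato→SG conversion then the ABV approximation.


SG = 259/(259 − P);  ABV = (OG − FG)·131.25
OG = 259/(259 − 10.6) = 1.0427
FG = 259/(259 − 3.8) = 1.0149
ABV = (1.0427 − 1.0149)·131.25

3.6465 % ABV


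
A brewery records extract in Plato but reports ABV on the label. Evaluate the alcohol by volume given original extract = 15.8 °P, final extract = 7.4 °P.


SG = 259/(259 − P);  ABV = (OG − FG)·131.25
OG = 259/(259 − 15.8) = 1.0650
FG = 259/(259 − 7.4) = 1.0294
ABV = (1.0650 − 1.0294)·131.25

4.6666 % ABV


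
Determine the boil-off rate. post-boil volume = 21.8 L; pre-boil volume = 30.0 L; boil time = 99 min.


rate = (V_pre − V_post) / (t_min/60)
rate = (30.0 − 21.8) / (99/60)

4.9697 L/hr


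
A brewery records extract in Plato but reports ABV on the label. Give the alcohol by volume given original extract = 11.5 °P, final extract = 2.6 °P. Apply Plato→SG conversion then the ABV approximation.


SG = 259/(259 − P);  ABV = (OG − FG)·131.25
OG = 259/(259 − 11.5) = 1.0465
FG = 259/(259 − 2.6) = 1.0101
ABV = (1.0465 − 1.0101)·131.25

4.7676 % ABV


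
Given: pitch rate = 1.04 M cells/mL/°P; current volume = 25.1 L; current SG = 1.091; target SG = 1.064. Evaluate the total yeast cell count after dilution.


V_w = V·((SG_c−1)/(SG_t−1)−1);  °P = 259 − 259/SG_t;  cells = rate·(V+V_w)·°P
V_w = 25.1·((1.091−1)/(1.064−1)−1) = 10.5891
V_final = 25.1 + 10.5891 = 35.6891
°P = 259 − 259/1.064 = 15.5789
cells = 1.04·35.6891·15.5789

578.2379 billion cells


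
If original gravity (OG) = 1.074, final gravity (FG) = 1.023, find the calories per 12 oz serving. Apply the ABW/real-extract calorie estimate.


ABW = (OG−FG)·131.25·0.79/FG;  °P = 259 − 259/SG (for OG→OE and FG→AE);  RE = 0.1808·OE + 0.8192·AE;  Cal = (6.9·ABW + 4·(RE−0.1))·FG·3.55
ABW = (1.074 − 1.023)·131.25·0.79/1.023 = 5.1692
OE = 259 − 259/1.074 = 17.8454 °P
AE = 259 − 259/1.023 = 5.8231 °P
RE = 0.1808·17.8454 + 0.8192·5.8231 = 7.9967 °P
Cal = (6.9·5.1692 + 4·(7.9967−0.1))·1.023·3.55

244.2435 kcal


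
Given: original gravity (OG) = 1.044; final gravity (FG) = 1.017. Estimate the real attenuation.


AA = (OG−FG)/(OG−1)·100;  RA = AA·0.8192
AA = (1.044 − 1.017)/(1.044 − 1)·100 = 61.3636
RA = 61.3636·0.8192

50.2691 %


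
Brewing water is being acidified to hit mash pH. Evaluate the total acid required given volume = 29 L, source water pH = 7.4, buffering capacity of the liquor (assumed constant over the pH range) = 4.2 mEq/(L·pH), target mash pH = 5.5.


acid = buffering capacity · (pH_source − pH_target) · V
acid = 4.2 · (7.4 − 5.5) · 29

231.4200 mEq


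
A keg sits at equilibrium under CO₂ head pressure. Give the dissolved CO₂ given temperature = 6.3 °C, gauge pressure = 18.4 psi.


vols = (P + 14.695)·(0.01821 + 0.09011·e^(−0.04·T))
vols = (18.4 + 14.695)·(0.01821 + 0.09011·e^(−0.04·6.3))

2.9206 volumes


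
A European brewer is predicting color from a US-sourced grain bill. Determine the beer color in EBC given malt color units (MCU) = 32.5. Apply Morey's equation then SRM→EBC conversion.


SRM = 1.4922·MCU^0.6859;  EBC = SRM·1.97
SRM = 1.4922·32.5^0.6859 = 16.2490
EBC = 16.2490·1.97

32.0106 EBC


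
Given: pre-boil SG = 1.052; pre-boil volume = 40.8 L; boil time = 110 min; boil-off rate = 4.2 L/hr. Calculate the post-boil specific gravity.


V_post = V_pre − rate·(t/60);  SG_post = 1 + (SG_pre−1)·V_pre/V_post
V_post = 40.8 − 4.2·(110/60) = 33.1000
SG_post = 1 + (1.052 − 1)·40.8/33.1000

1.0641


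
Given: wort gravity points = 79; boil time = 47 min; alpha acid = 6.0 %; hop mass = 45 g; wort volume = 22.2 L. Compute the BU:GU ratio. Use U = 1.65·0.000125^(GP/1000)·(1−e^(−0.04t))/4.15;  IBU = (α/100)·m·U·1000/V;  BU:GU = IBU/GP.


U = 1.65·0.000125^(79/1000)·(1−e^(−0.04·47))/4.15 = 0.1656
IBU = (6.0/100)·45·0.1656·1000/22.2 = 20.1463
BU:GU = 20.1463/79

0.2550


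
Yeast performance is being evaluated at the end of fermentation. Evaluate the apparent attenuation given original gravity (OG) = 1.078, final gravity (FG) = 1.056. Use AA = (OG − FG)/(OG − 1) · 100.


AA = (1.078 − 1.056)/(1.078 − 1) · 100

28.2051 %


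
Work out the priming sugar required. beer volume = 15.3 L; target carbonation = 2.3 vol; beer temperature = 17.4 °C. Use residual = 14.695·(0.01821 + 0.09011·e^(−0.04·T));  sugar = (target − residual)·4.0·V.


residual = 14.695·(0.01821 + 0.09011·e^(−0.04·17.4)) = 0.9278
sugar = (2.3 − 0.9278)·4.0·15.3

83.9791 g
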